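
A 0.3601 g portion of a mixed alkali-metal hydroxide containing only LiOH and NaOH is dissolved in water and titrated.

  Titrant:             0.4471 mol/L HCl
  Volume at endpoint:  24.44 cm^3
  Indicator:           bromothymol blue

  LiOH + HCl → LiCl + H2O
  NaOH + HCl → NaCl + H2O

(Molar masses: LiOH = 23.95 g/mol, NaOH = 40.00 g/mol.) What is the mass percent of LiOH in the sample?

31.90 %

n(HCl) = 0.02444 × 0.4471 = 0.01093 mol
Let x = n(LiOH), y = n(NaOH).
Titrant: 1x + 1y = 0.01093;  mass: 23.95x + 40.00y = 0.3601
Solving, x = 4.797 × 10^-3 mol, y = 6.131 × 10^-3 mol
mass of LiOH = 4.797 × 10^-3 × 23.95 = 0.1149 g
% LiOH = 0.1149 / 0.3601 × 100 = 31.90 %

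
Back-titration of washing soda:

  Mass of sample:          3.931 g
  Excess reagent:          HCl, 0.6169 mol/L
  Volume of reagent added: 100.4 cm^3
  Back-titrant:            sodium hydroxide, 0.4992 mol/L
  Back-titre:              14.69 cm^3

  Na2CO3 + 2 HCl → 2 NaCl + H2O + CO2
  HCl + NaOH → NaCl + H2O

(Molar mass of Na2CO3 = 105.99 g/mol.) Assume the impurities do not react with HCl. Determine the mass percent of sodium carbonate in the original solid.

n(HCl) added = 0.1004 × 0.6169 = 0.06194 mol
n(NaOH) used in back-titration = 0.01469 × 0.4992 = 7.333 × 10^-3 mol
n(HCl) left over = 7.333 × 10^-3 mol (1:1 ratio)
n(HCl) consumed by analyte = 0.06194 − 7.333 × 10^-3 = 0.05460 mol
From the 1:2 ratio, n(Na2CO3) = 1/2 × 0.05460 = 0.02730 mol
mass of Na2CO3 = 0.02730 × 105.99 = 2.894 g
% Na2CO3 = 2.894 / 3.931 × 100 = 73.61 %

73.61 %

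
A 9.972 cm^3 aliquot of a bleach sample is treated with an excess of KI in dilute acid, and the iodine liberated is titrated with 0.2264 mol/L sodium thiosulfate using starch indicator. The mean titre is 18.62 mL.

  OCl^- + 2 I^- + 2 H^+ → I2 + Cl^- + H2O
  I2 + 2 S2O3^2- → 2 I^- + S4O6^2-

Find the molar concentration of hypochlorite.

0.2114 mol/L

n(S2O3^2-) = 0.01862 × 0.2264 = 4.216 × 10^-3 mol
n(I2) = n(S2O3^2-)/2 = 2.108 × 10^-3 mol
n(OCl^-) in the aliquot = 2.108 × 10^-3 mol (1:1 ratio)
[OCl^-] = 2.108 × 10^-3 / 0.009972 = 0.2114 mol/L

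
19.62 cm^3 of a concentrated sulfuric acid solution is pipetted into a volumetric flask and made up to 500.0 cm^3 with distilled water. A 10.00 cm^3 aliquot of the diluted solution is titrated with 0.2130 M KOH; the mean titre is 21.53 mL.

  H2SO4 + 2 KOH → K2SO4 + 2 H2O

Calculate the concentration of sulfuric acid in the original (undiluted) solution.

5.843 M

n(KOH) = 0.02153 × 0.2130 = 4.586 × 10^-3 mol
From the 1:2 ratio, n(H2SO4) in the aliquot = 1/2 × 4.586 × 10^-3 = 2.293 × 10^-3 mol
[H2SO4]_dilute = 2.293 × 10^-3 / 0.01000 = 0.2293 mol/L
Dilution factor = 500.0 / 19.62 = 25.48
[H2SO4]_stock = 0.2293 × 25.48 = 5.843 mol/L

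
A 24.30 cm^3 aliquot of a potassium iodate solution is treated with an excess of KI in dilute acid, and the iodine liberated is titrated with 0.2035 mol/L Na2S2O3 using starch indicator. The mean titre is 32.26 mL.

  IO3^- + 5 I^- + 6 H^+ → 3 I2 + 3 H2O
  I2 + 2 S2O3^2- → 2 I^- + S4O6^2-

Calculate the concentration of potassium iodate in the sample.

0.04503 mol/L

n(S2O3^2-) = 0.03226 × 0.2035 = 6.565 × 10^-3 mol
n(I2) = n(S2O3^2-)/2 = 3.282 × 10^-3 mol
From the 1:3 ratio, n(IO3^-) in the aliquot = 1/3 × 3.282 × 10^-3 = 1.094 × 10^-3 mol
[IO3^-] = 1.094 × 10^-3 / 0.02430 = 0.04503 mol/L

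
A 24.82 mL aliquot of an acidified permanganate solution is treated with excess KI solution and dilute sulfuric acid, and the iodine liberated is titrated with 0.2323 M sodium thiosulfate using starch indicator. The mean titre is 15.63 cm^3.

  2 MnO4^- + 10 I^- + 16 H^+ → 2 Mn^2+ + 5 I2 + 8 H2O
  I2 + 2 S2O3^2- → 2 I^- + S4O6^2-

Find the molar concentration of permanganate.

n(S2O3^2-) = 0.01563 × 0.2323 = 3.631 × 10^-3 mol
n(I2) = n(S2O3^2-)/2 = 1.815 × 10^-3 mol
From the 2:5 ratio, n(MnO4^-) in the aliquot = 2/5 × 1.815 × 10^-3 = 7.262 × 10^-4 mol
[MnO4^-] = 7.262 × 10^-4 / 0.02482 = 0.02926 mol/L

0.02926 M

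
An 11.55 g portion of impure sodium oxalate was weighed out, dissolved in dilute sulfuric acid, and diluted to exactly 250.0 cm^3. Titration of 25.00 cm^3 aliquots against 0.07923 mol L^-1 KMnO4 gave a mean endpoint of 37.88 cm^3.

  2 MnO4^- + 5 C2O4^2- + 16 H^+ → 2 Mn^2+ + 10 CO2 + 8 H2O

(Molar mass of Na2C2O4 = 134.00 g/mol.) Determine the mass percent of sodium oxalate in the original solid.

n(KMnO4) per titration = 0.03788 × 0.07923 = 3.001 × 10^-3 mol
From the 5:2 ratio, n(Na2C2O4) in each aliquot = 5/2 × 3.001 × 10^-3 = 7.503 × 10^-3 mol
n(Na2C2O4) in the whole flask = 7.503 × 10^-3 × 250.0/25.00 = 0.07503 mol
mass of Na2C2O4 = 0.07503 × 134.00 = 10.05 g
% Na2C2O4 = 10.05 / 11.55 × 100 = 87.05 %

87.05 %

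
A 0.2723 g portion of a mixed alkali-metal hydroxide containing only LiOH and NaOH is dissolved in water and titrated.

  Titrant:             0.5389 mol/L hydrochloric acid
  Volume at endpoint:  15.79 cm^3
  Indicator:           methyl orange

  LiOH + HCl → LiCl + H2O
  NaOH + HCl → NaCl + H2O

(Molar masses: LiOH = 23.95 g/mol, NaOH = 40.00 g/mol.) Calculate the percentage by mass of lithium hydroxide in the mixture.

37.30 %

n(HCl) = 0.01579 × 0.5389 = 8.509 × 10^-3 mol
Let x = n(LiOH), y = n(NaOH).
Titrant: 1x + 1y = 8.509 × 10^-3;  mass: 23.95x + 40.00y = 0.2723
Solving, x = 4.241 × 10^-3 mol, y = 4.268 × 10^-3 mol
mass of LiOH = 4.241 × 10^-3 × 23.95 = 0.1016 g
% LiOH = 0.1016 / 0.2723 × 100 = 37.30 %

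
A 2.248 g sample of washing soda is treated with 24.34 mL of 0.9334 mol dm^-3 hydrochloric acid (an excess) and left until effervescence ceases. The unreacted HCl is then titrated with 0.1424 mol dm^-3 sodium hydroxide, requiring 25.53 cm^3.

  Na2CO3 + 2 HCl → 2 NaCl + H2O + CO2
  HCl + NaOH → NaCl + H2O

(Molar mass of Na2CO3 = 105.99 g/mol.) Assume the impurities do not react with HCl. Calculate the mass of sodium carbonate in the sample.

n(HCl) added = 0.02434 × 0.9334 = 0.02272 mol
n(NaOH) used in back-titration = 0.02553 × 0.1424 = 3.635 × 10^-3 mol
n(HCl) left over = 3.635 × 10^-3 mol (1:1 ratio)
n(HCl) consumed by analyte = 0.02272 − 3.635 × 10^-3 = 0.01908 mol
From the 1:2 ratio, n(Na2CO3) = 1/2 × 0.01908 = 9.542 × 10^-3 mol
mass of Na2CO3 = 9.542 × 10^-3 × 105.99 = 1.011 g

1.011 g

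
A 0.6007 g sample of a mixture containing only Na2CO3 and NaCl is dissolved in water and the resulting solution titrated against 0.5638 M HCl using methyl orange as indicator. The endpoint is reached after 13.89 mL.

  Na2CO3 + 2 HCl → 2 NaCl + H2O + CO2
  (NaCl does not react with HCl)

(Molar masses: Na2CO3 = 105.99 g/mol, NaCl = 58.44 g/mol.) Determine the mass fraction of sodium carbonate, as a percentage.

n(HCl) = 0.01389 × 0.5638 = 7.831 × 10^-3 mol
Let x = n(Na2CO3), y = n(NaCl).
Titrant: 2x = 7.831 × 10^-3;  mass: 105.99x + 58.44y = 0.6007
Solving, x = 3.916 × 10^-3 mol, y = 3.177 × 10^-3 mol
mass of Na2CO3 = 3.916 × 10^-3 × 105.99 = 0.4150 g
% Na2CO3 = 0.4150 / 0.6007 × 100 = 69.09 %

69.09 %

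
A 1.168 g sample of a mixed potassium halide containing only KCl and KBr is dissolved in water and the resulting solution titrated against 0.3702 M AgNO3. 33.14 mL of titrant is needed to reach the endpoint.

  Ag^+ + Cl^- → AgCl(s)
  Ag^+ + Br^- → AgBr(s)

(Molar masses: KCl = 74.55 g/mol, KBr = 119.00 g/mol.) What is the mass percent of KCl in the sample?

n(AgNO3) = 0.03314 × 0.3702 = 0.01227 mol
Let x = n(KCl), y = n(KBr).
Titrant: 1x + 1y = 0.01227;  mass: 74.55x + 119.00y = 1.168
Solving, x = 6.568 × 10^-3 mol, y = 5.701 × 10^-3 mol
mass of KCl = 6.568 × 10^-3 × 74.55 = 0.4896 g
% KCl = 0.4896 / 1.168 × 100 = 41.92 %

41.92 %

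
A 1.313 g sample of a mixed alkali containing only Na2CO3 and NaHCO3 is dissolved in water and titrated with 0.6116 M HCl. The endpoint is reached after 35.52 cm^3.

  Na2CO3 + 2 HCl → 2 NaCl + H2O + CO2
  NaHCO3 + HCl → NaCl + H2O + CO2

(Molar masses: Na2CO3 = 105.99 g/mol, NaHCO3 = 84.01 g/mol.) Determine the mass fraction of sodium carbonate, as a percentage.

66.63 %

n(HCl) = 0.03552 × 0.6116 = 0.02172 mol
Let x = n(Na2CO3), y = n(NaHCO3).
Titrant: 2x + 1y = 0.02172;  mass: 105.99x + 84.01y = 1.313
Solving, x = 8.255 × 10^-3 mol, y = 5.215 × 10^-3 mol
mass of Na2CO3 = 8.255 × 10^-3 × 105.99 = 0.8749 g
% Na2CO3 = 0.8749 / 1.313 × 100 = 66.63 %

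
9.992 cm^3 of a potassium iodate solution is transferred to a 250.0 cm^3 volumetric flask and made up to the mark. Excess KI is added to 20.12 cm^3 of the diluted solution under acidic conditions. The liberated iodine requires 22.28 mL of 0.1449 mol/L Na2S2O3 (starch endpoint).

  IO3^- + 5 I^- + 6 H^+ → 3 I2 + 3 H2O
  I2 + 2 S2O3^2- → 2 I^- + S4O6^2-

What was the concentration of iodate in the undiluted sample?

n(S2O3^2-) = 0.02228 × 0.1449 = 3.228 × 10^-3 mol
n(I2) = n(S2O3^2-)/2 = 1.614 × 10^-3 mol
From the 1:3 ratio, n(IO3^-) in the aliquot = 1/3 × 1.614 × 10^-3 = 5.381 × 10^-4 mol
[IO3^-]_dilute = 5.381 × 10^-4 / 0.02012 = 0.02674 mol/L
[IO3^-]_original = 0.02674 × 250.0/9.992 = 0.6691 mol/L

0.6691 mol/L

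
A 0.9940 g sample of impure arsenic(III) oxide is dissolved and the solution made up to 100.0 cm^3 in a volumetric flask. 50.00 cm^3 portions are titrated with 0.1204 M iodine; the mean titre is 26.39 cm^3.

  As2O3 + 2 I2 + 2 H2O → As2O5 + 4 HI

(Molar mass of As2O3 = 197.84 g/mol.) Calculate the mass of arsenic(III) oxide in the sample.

n(I2) per titration = 0.02639 × 0.1204 = 3.177 × 10^-3 mol
From the 1:2 ratio, n(As2O3) in each aliquot = 1/2 × 3.177 × 10^-3 = 1.589 × 10^-3 mol
n(As2O3) in the whole flask = 1.589 × 10^-3 × 100.0/50.00 = 3.177 × 10^-3 mol
mass of As2O3 = 3.177 × 10^-3 × 197.84 = 0.6286 g

0.6286 g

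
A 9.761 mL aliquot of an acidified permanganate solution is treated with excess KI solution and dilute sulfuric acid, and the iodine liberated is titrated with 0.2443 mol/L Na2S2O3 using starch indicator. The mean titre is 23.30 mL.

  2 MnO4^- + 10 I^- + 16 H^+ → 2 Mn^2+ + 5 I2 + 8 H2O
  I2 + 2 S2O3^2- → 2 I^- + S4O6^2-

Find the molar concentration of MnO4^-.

0.1166 mol/L

n(S2O3^2-) = 0.02330 × 0.2443 = 5.692 × 10^-3 mol
n(I2) = n(S2O3^2-)/2 = 2.846 × 10^-3 mol
From the 2:5 ratio, n(MnO4^-) in the aliquot = 2/5 × 2.846 × 10^-3 = 1.138 × 10^-3 mol
[MnO4^-] = 1.138 × 10^-3 / 0.009761 = 0.1166 mol/L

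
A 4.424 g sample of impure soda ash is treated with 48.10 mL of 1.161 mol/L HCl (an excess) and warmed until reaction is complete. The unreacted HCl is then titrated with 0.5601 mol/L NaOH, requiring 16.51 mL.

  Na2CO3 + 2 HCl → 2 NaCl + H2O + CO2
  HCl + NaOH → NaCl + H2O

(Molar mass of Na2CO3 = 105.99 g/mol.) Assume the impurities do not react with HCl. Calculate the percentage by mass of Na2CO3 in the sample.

n(HCl) added = 0.04810 × 1.161 = 0.05584 mol
n(NaOH) used in back-titration = 0.01651 × 0.5601 = 9.247 × 10^-3 mol
n(HCl) left over = 9.247 × 10^-3 mol (1:1 ratio)
n(HCl) consumed by analyte = 0.05584 − 9.247 × 10^-3 = 0.04660 mol
From the 1:2 ratio, n(Na2CO3) = 1/2 × 0.04660 = 0.02330 mol
mass of Na2CO3 = 0.02330 × 105.99 = 2.469 g
% Na2CO3 = 2.469 / 4.424 × 100 = 55.82 %

55.82 %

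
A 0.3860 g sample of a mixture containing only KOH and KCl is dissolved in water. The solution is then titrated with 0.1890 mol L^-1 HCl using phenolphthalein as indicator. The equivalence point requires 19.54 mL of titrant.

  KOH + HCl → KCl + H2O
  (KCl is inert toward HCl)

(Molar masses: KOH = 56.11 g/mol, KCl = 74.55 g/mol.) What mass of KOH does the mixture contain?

0.2072 g

n(HCl) = 0.01954 × 0.1890 = 3.693 × 10^-3 mol
Let x = n(KOH), y = n(KCl).
Titrant: 1x = 3.693 × 10^-3;  mass: 56.11x + 74.55y = 0.3860
Solving, x = 3.693 × 10^-3 mol, y = 2.398 × 10^-3 mol
mass of KOH = 3.693 × 10^-3 × 56.11 = 0.2072 g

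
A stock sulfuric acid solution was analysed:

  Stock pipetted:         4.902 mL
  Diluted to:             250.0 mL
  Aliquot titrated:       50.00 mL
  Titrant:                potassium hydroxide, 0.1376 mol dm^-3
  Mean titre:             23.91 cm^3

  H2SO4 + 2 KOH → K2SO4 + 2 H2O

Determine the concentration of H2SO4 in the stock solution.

1.678 mol/L

n(KOH) = 0.02391 × 0.1376 = 3.290 × 10^-3 mol
From the 1:2 ratio, n(H2SO4) in the aliquot = 1/2 × 3.290 × 10^-3 = 1.645 × 10^-3 mol
[H2SO4]_dilute = 1.645 × 10^-3 / 0.05000 = 0.03290 mol/L
Dilution factor = 250.0 / 4.902 = 51.00
[H2SO4]_stock = 0.03290 × 51.00 = 1.678 mol/L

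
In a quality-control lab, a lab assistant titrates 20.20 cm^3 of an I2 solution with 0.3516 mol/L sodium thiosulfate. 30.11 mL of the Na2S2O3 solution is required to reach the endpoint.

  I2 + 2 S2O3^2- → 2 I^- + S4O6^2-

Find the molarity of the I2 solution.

n(Na2S2O3) = 0.03011 L × 0.3516 mol/L = 0.01059 mol
From the 1:2 mole ratio, n(I2) = 1/2 × 0.01059 = 5.293 × 10^-3 mol
[I2] = 5.293 × 10^-3 mol / 0.02020 L = 0.2620 mol/L

0.2620 mol/L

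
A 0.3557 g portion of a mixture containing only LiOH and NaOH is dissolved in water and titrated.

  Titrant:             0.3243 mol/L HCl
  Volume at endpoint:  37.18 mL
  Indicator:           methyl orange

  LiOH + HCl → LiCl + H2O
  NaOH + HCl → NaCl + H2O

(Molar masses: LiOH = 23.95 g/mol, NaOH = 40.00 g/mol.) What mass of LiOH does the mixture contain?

0.1889 g

n(HCl) = 0.03718 × 0.3243 = 0.01206 mol
Let x = n(LiOH), y = n(NaOH).
Titrant: 1x + 1y = 0.01206;  mass: 23.95x + 40.00y = 0.3557
Solving, x = 7.888 × 10^-3 mol, y = 4.170 × 10^-3 mol
mass of LiOH = 7.888 × 10^-3 × 23.95 = 0.1889 g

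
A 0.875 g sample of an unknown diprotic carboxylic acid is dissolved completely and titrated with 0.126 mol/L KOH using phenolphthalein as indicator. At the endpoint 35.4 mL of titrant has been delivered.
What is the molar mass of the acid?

n(KOH) = 0.0354 L × 0.126 mol/L = 4.46 × 10^-3 mol
From the 1:2 ratio, n(H2A) = 1/2 × 4.46 × 10^-3 = 2.23 × 10^-3 mol
M = m / n = 0.875 g / 2.23 × 10^-3 mol = 392 g/mol

392 g/mol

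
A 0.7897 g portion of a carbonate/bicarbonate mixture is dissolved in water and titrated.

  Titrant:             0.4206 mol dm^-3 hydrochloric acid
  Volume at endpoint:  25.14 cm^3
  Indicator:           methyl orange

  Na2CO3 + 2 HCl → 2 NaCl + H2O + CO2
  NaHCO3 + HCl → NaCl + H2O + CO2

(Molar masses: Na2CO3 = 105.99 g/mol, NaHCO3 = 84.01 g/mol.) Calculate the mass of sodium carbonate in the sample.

0.1685 g

n(HCl) = 0.02514 × 0.4206 = 0.01057 mol
Let x = n(Na2CO3), y = n(NaHCO3).
Titrant: 2x + 1y = 0.01057;  mass: 105.99x + 84.01y = 0.7897
Solving, x = 1.590 × 10^-3 mol, y = 7.394 × 10^-3 mol
mass of Na2CO3 = 1.590 × 10^-3 × 105.99 = 0.1685 g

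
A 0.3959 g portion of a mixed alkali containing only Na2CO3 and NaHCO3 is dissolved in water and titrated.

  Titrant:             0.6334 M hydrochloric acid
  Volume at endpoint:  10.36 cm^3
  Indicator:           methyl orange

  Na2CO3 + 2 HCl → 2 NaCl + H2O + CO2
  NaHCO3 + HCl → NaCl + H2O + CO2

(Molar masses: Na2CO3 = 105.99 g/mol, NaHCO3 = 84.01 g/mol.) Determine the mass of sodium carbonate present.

n(HCl) = 0.01036 × 0.6334 = 6.562 × 10^-3 mol
Let x = n(Na2CO3), y = n(NaHCO3).
Titrant: 2x + 1y = 6.562 × 10^-3;  mass: 105.99x + 84.01y = 0.3959
Solving, x = 2.505 × 10^-3 mol, y = 1.552 × 10^-3 mol
mass of Na2CO3 = 2.505 × 10^-3 × 105.99 = 0.2655 g

0.2655 g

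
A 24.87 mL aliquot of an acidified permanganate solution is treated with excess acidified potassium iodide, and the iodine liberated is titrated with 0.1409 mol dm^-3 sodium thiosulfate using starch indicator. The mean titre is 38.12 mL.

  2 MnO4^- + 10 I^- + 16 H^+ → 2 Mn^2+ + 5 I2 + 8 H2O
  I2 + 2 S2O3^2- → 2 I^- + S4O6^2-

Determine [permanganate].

n(S2O3^2-) = 0.03812 × 0.1409 = 5.371 × 10^-3 mol
n(I2) = n(S2O3^2-)/2 = 2.686 × 10^-3 mol
From the 2:5 ratio, n(MnO4^-) in the aliquot = 2/5 × 2.686 × 10^-3 = 1.074 × 10^-3 mol
[MnO4^-] = 1.074 × 10^-3 / 0.02487 = 0.04319 mol/L

0.04319 mol/L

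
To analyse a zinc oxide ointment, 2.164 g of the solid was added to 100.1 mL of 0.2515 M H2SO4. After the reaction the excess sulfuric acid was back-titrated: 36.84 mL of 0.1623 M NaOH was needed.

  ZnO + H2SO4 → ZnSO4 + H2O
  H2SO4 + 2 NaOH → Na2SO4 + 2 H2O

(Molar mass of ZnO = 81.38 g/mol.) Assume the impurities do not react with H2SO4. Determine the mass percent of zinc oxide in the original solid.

83.43 %

n(H2SO4) added = 0.1001 × 0.2515 = 0.02518 mol
n(NaOH) used in back-titration = 0.03684 × 0.1623 = 5.979 × 10^-3 mol
From the 1:2 ratio, n(H2SO4) left over = 1/2 × 5.979 × 10^-3 = 2.990 × 10^-3 mol
n(H2SO4) consumed by analyte = 0.02518 − 2.990 × 10^-3 = 0.02219 mol
n(ZnO) = 0.02219 mol (1:1 ratio)
mass of ZnO = 0.02219 × 81.38 = 1.805 g
% ZnO = 1.805 / 2.164 × 100 = 83.43 %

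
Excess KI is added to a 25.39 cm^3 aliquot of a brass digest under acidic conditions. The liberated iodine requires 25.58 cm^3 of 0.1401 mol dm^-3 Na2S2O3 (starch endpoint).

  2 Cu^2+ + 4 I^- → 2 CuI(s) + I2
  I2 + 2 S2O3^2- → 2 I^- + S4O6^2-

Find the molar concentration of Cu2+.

n(S2O3^2-) = 0.02558 × 0.1401 = 3.584 × 10^-3 mol
n(I2) = n(S2O3^2-)/2 = 1.792 × 10^-3 mol
From the 2:1 ratio, n(Cu2+) in the aliquot = 2/1 × 1.792 × 10^-3 = 3.584 × 10^-3 mol
[Cu2+] = 3.584 × 10^-3 / 0.02539 = 0.1411 mol/L

0.1411 mol/L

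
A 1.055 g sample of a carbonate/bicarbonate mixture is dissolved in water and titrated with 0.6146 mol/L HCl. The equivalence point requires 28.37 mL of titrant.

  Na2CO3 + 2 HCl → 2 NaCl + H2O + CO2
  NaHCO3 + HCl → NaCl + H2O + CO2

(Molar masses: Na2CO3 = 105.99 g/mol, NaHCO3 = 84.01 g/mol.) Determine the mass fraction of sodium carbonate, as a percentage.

n(HCl) = 0.02837 × 0.6146 = 0.01744 mol
Let x = n(Na2CO3), y = n(NaHCO3).
Titrant: 2x + 1y = 0.01744;  mass: 105.99x + 84.01y = 1.055
Solving, x = 6.607 × 10^-3 mol, y = 4.223 × 10^-3 mol
mass of Na2CO3 = 6.607 × 10^-3 × 105.99 = 0.7002 g
% Na2CO3 = 0.7002 / 1.055 × 100 = 66.37 %

66.37 %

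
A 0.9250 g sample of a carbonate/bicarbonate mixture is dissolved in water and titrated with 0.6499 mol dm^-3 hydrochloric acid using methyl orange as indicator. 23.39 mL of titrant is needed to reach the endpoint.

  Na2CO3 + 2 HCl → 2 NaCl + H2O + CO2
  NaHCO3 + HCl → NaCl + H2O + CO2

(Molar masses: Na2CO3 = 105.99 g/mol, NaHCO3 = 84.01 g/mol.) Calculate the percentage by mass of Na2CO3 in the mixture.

65.03 %

n(HCl) = 0.02339 × 0.6499 = 0.01520 mol
Let x = n(Na2CO3), y = n(NaHCO3).
Titrant: 2x + 1y = 0.01520;  mass: 105.99x + 84.01y = 0.9250
Solving, x = 5.675 × 10^-3 mol, y = 3.850 × 10^-3 mol
mass of Na2CO3 = 5.675 × 10^-3 × 105.99 = 0.6015 g
% Na2CO3 = 0.6015 / 0.9250 × 100 = 65.03 %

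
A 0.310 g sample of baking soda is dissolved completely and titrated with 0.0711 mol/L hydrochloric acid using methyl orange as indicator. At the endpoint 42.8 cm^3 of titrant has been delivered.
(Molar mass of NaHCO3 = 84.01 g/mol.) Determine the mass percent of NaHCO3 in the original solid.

82.5 %

NaHCO3 + HCl → NaCl + H2O + CO2
n(HCl) = 0.0428 L × 0.0711 mol/L = 3.04 × 10^-3 mol
n(NaHCO3) = 3.04 × 10^-3 mol (1:1 ratio)
mass of NaHCO3 = 3.04 × 10^-3 × 84.01 g/mol = 0.256 g
% NaHCO3 = 0.256 / 0.310 × 100 = 82.5 %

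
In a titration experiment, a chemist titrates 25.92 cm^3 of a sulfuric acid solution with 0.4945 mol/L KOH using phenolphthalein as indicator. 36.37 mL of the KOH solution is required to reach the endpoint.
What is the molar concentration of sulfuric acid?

0.3469 mol/L

H2SO4 + 2 KOH → K2SO4 + 2 H2O
n(KOH) = 0.03637 L × 0.4945 mol/L = 0.01798 mol
From the 1:2 mole ratio, n(H2SO4) = 1/2 × 0.01798 = 8.992 × 10^-3 mol
[H2SO4] = 8.992 × 10^-3 mol / 0.02592 L = 0.3469 mol/L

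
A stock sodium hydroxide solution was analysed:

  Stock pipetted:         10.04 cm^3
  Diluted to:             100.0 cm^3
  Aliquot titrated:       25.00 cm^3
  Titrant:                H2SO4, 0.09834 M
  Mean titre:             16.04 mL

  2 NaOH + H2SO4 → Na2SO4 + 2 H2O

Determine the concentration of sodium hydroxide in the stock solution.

n(H2SO4) = 0.01604 × 0.09834 = 1.577 × 10^-3 mol
From the 2:1 ratio, n(NaOH) in the aliquot = 2/1 × 1.577 × 10^-3 = 3.155 × 10^-3 mol
[NaOH]_dilute = 3.155 × 10^-3 / 0.02500 = 0.1262 mol/L
Dilution factor = 100.0 / 10.04 = 9.960
[NaOH]_stock = 0.1262 × 9.960 = 1.257 mol/L

1.257 M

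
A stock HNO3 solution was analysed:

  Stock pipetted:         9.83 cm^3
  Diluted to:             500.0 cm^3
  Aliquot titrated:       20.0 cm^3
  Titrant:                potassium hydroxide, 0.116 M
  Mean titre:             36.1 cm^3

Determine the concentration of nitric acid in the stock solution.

10.7 M

HNO3 + KOH → KNO3 + H2O
n(KOH) = 0.0361 × 0.116 = 4.19 × 10^-3 mol
n(HNO3) in the aliquot = 4.19 × 10^-3 mol (1:1 ratio)
[HNO3]_dilute = 4.19 × 10^-3 / 0.0200 = 0.209 mol/L
Dilution factor = 500.0 / 9.83 = 50.86
[HNO3]_stock = 0.209 × 50.86 = 10.7 mol/L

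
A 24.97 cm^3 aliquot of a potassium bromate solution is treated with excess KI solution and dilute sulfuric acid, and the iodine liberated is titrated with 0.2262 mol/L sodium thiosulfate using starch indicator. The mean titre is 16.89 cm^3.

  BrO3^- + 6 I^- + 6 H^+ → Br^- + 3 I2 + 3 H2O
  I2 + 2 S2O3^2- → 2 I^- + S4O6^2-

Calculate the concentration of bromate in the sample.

0.02550 mol/L

n(S2O3^2-) = 0.01689 × 0.2262 = 3.821 × 10^-3 mol
n(I2) = n(S2O3^2-)/2 = 1.910 × 10^-3 mol
From the 1:3 ratio, n(BrO3^-) in the aliquot = 1/3 × 1.910 × 10^-3 = 6.368 × 10^-4 mol
[BrO3^-] = 6.368 × 10^-4 / 0.02497 = 0.02550 mol/L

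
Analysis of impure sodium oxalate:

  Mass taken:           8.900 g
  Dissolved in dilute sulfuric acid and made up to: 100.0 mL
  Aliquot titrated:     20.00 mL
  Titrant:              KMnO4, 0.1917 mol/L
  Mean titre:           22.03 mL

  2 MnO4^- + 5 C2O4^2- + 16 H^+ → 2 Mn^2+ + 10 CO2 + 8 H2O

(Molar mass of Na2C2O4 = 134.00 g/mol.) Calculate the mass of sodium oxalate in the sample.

7.074 g

n(KMnO4) per titration = 0.02203 × 0.1917 = 4.223 × 10^-3 mol
From the 5:2 ratio, n(Na2C2O4) in each aliquot = 5/2 × 4.223 × 10^-3 = 0.01056 mol
n(Na2C2O4) in the whole flask = 0.01056 × 100.0/20.00 = 0.05279 mol
mass of Na2C2O4 = 0.05279 × 134.00 = 7.074 g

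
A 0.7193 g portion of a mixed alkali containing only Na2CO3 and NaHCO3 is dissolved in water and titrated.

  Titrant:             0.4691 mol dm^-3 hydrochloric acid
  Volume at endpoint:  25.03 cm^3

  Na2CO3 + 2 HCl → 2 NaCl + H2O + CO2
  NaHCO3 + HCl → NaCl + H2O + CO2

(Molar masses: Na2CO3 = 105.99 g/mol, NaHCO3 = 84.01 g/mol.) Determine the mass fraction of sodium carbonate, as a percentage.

n(HCl) = 0.02503 × 0.4691 = 0.01174 mol
Let x = n(Na2CO3), y = n(NaHCO3).
Titrant: 2x + 1y = 0.01174;  mass: 105.99x + 84.01y = 0.7193
Solving, x = 4.306 × 10^-3 mol, y = 3.129 × 10^-3 mol
mass of Na2CO3 = 4.306 × 10^-3 × 105.99 = 0.4564 g
% Na2CO3 = 0.4564 / 0.7193 × 100 = 63.45 %

63.45 %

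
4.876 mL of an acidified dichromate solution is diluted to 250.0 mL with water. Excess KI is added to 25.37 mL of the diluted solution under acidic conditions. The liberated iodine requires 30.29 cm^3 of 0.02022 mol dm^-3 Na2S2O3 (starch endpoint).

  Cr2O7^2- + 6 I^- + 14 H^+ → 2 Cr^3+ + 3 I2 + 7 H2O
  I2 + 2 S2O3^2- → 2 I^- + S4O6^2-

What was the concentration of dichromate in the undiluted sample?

0.2063 mol/L

n(S2O3^2-) = 0.03029 × 0.02022 = 6.125 × 10^-4 mol
n(I2) = n(S2O3^2-)/2 = 3.062 × 10^-4 mol
From the 1:3 ratio, n(Cr2O7^2-) in the aliquot = 1/3 × 3.062 × 10^-4 = 1.021 × 10^-4 mol
[Cr2O7^2-]_dilute = 1.021 × 10^-4 / 0.02537 = 0.004024 mol/L
[Cr2O7^2-]_original = 0.004024 × 250.0/4.876 = 0.2063 mol/L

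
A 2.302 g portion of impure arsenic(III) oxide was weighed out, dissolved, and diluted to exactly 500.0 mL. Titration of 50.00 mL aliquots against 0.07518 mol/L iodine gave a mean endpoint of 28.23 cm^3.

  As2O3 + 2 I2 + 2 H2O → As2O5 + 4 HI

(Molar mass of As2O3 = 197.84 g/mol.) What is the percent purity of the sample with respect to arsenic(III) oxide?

n(I2) per titration = 0.02823 × 0.07518 = 2.122 × 10^-3 mol
From the 1:2 ratio, n(As2O3) in each aliquot = 1/2 × 2.122 × 10^-3 = 1.061 × 10^-3 mol
n(As2O3) in the whole flask = 1.061 × 10^-3 × 500.0/50.00 = 0.01061 mol
mass of As2O3 = 0.01061 × 197.84 = 2.099 g
% As2O3 = 2.099 / 2.302 × 100 = 91.20 %

91.20 %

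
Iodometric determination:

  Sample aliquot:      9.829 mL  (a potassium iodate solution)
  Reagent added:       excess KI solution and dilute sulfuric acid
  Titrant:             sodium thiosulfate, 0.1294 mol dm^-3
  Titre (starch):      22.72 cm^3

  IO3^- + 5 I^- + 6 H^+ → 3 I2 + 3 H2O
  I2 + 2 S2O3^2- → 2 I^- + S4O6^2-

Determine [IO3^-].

n(S2O3^2-) = 0.02272 × 0.1294 = 2.940 × 10^-3 mol
n(I2) = n(S2O3^2-)/2 = 1.470 × 10^-3 mol
From the 1:3 ratio, n(IO3^-) in the aliquot = 1/3 × 1.470 × 10^-3 = 4.900 × 10^-4 mol
[IO3^-] = 4.900 × 10^-4 / 0.009829 = 0.04985 mol/L

0.04985 mol/L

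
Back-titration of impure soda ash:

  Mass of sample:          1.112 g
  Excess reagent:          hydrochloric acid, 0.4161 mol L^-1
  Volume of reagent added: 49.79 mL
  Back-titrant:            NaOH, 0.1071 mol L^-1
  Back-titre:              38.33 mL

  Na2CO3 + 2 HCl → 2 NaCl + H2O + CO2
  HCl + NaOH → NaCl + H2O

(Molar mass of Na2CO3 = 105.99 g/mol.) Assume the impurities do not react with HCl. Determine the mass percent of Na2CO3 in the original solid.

79.17 %

n(HCl) added = 0.04979 × 0.4161 = 0.02072 mol
n(NaOH) used in back-titration = 0.03833 × 0.1071 = 4.105 × 10^-3 mol
n(HCl) left over = 4.105 × 10^-3 mol (1:1 ratio)
n(HCl) consumed by analyte = 0.02072 − 4.105 × 10^-3 = 0.01661 mol
From the 1:2 ratio, n(Na2CO3) = 1/2 × 0.01661 = 8.306 × 10^-3 mol
mass of Na2CO3 = 8.306 × 10^-3 × 105.99 = 0.8804 g
% Na2CO3 = 0.8804 / 1.112 × 100 = 79.17 %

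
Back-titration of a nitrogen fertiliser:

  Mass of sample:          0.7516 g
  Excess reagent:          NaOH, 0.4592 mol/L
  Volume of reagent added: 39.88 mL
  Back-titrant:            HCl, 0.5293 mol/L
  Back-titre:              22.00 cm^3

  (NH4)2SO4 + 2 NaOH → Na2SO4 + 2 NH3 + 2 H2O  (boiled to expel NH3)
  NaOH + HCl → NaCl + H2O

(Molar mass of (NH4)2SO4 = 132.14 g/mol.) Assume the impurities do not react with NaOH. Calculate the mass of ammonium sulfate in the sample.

0.4406 g

n(NaOH) added = 0.03988 × 0.4592 = 0.01831 mol
n(HCl) used in back-titration = 0.02200 × 0.5293 = 0.01164 mol
n(NaOH) left over = 0.01164 mol (1:1 ratio)
n(NaOH) consumed by analyte = 0.01831 − 0.01164 = 6.668 × 10^-3 mol
From the 1:2 ratio, n((NH4)2SO4) = 1/2 × 6.668 × 10^-3 = 3.334 × 10^-3 mol
mass of (NH4)2SO4 = 3.334 × 10^-3 × 132.14 = 0.4406 g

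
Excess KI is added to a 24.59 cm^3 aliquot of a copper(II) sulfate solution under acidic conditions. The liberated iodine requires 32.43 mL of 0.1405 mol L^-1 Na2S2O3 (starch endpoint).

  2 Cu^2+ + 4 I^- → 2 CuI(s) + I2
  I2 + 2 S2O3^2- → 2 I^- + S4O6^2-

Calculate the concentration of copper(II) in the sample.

n(S2O3^2-) = 0.03243 × 0.1405 = 4.556 × 10^-3 mol
n(I2) = n(S2O3^2-)/2 = 2.278 × 10^-3 mol
From the 2:1 ratio, n(Cu2+) in the aliquot = 2/1 × 2.278 × 10^-3 = 4.556 × 10^-3 mol
[Cu2+] = 4.556 × 10^-3 / 0.02459 = 0.1853 mol/L

0.1853 mol/L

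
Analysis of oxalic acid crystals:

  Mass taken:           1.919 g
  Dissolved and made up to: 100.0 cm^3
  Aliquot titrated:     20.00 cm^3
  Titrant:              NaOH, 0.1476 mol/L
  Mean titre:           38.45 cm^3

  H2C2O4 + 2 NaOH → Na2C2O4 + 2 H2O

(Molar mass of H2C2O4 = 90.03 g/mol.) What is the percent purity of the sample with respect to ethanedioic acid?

n(NaOH) per titration = 0.03845 × 0.1476 = 5.675 × 10^-3 mol
From the 1:2 ratio, n(H2C2O4) in each aliquot = 1/2 × 5.675 × 10^-3 = 2.838 × 10^-3 mol
n(H2C2O4) in the whole flask = 2.838 × 10^-3 × 100.0/20.00 = 0.01419 mol
mass of H2C2O4 = 0.01419 × 90.03 = 1.277 g
% H2C2O4 = 1.277 / 1.919 × 100 = 66.56 %

66.56 %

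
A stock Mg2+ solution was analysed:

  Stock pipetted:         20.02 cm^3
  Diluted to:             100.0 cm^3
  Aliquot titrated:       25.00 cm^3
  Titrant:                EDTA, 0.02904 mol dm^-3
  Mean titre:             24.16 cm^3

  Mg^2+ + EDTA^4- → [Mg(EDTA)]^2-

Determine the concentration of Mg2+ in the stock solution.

0.1402 mol/L

n(EDTA) = 0.02416 × 0.02904 = 7.016 × 10^-4 mol
n(Mg2+) in the aliquot = 7.016 × 10^-4 mol (1:1 ratio)
[Mg2+]_dilute = 7.016 × 10^-4 / 0.02500 = 0.02806 mol/L
Dilution factor = 100.0 / 20.02 = 4.995
[Mg2+]_stock = 0.02806 × 4.995 = 0.1402 mol/L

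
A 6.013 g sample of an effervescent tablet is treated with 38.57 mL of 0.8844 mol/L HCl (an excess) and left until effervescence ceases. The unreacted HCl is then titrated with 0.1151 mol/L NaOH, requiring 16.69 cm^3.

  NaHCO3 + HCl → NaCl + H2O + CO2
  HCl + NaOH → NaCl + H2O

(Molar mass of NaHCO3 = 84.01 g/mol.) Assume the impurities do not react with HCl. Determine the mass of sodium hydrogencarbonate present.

2.704 g

n(HCl) added = 0.03857 × 0.8844 = 0.03411 mol
n(NaOH) used in back-titration = 0.01669 × 0.1151 = 1.921 × 10^-3 mol
n(HCl) left over = 1.921 × 10^-3 mol (1:1 ratio)
n(HCl) consumed by analyte = 0.03411 − 1.921 × 10^-3 = 0.03219 mol
n(NaHCO3) = 0.03219 mol (1:1 ratio)
mass of NaHCO3 = 0.03219 × 84.01 = 2.704 g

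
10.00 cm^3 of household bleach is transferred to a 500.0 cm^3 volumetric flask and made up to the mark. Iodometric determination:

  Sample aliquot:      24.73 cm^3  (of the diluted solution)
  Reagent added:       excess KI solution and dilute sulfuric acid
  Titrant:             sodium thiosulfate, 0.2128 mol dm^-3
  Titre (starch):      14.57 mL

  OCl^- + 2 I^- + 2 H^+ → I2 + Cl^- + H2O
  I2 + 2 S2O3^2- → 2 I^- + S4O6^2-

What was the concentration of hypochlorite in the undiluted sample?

3.134 mol/L

n(S2O3^2-) = 0.01457 × 0.2128 = 3.100 × 10^-3 mol
n(I2) = n(S2O3^2-)/2 = 1.550 × 10^-3 mol
n(OCl^-) in the aliquot = 1.550 × 10^-3 mol (1:1 ratio)
[OCl^-]_dilute = 1.550 × 10^-3 / 0.02473 = 0.06269 mol/L
[OCl^-]_original = 0.06269 × 500.0/10.00 = 3.134 mol/L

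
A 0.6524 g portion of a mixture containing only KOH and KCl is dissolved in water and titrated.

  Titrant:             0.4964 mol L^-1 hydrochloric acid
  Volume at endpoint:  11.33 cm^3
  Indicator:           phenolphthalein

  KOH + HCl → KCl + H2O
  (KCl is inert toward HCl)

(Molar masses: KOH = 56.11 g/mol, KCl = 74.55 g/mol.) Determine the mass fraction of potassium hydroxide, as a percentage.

n(HCl) = 0.01133 × 0.4964 = 5.624 × 10^-3 mol
Let x = n(KOH), y = n(KCl).
Titrant: 1x = 5.624 × 10^-3;  mass: 56.11x + 74.55y = 0.6524
Solving, x = 5.624 × 10^-3 mol, y = 4.518 × 10^-3 mol
mass of KOH = 5.624 × 10^-3 × 56.11 = 0.3156 g
% KOH = 0.3156 / 0.6524 × 100 = 48.37 %

48.37 %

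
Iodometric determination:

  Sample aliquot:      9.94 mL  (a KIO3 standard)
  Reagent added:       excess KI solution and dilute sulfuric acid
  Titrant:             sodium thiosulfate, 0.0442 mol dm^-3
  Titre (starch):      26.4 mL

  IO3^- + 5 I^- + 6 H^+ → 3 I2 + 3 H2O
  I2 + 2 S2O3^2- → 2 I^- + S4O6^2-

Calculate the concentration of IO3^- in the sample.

0.0196 mol/L

n(S2O3^2-) = 0.0264 × 0.0442 = 1.17 × 10^-3 mol
n(I2) = n(S2O3^2-)/2 = 5.83 × 10^-4 mol
From the 1:3 ratio, n(IO3^-) in the aliquot = 1/3 × 5.83 × 10^-4 = 1.94 × 10^-4 mol
[IO3^-] = 1.94 × 10^-4 / 0.00994 = 0.0196 mol/L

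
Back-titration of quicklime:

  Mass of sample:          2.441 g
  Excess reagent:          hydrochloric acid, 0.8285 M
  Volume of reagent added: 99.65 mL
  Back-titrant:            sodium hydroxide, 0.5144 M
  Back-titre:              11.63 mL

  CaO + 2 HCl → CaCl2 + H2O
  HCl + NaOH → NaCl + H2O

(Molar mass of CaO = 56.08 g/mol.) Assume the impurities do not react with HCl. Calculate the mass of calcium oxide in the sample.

2.147 g

n(HCl) added = 0.09965 × 0.8285 = 0.08256 mol
n(NaOH) used in back-titration = 0.01163 × 0.5144 = 5.982 × 10^-3 mol
n(HCl) left over = 5.982 × 10^-3 mol (1:1 ratio)
n(HCl) consumed by analyte = 0.08256 − 5.982 × 10^-3 = 0.07658 mol
From the 1:2 ratio, n(CaO) = 1/2 × 0.07658 = 0.03829 mol
mass of CaO = 0.03829 × 56.08 = 2.147 g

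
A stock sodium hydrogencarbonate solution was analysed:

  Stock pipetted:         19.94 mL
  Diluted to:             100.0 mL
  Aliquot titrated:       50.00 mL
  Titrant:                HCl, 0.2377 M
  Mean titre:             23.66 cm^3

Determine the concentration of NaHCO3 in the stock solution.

0.5641 M

NaHCO3 + HCl → NaCl + H2O + CO2
n(HCl) = 0.02366 × 0.2377 = 5.624 × 10^-3 mol
n(NaHCO3) in the aliquot = 5.624 × 10^-3 mol (1:1 ratio)
[NaHCO3]_dilute = 5.624 × 10^-3 / 0.05000 = 0.1125 mol/L
Dilution factor = 100.0 / 19.94 = 5.015
[NaHCO3]_stock = 0.1125 × 5.015 = 0.5641 mol/L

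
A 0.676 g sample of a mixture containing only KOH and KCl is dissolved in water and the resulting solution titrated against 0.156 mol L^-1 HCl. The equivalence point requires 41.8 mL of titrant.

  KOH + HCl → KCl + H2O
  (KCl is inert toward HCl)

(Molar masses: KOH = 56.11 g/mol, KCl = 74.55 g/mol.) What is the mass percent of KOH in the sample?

n(HCl) = 0.0418 × 0.156 = 6.52 × 10^-3 mol
Let x = n(KOH), y = n(KCl).
Titrant: 1x = 6.52 × 10^-3;  mass: 56.11x + 74.55y = 0.676
Solving, x = 6.52 × 10^-3 mol, y = 4.16 × 10^-3 mol
mass of KOH = 6.52 × 10^-3 × 56.11 = 0.366 g
% KOH = 0.366 / 0.676 × 100 = 54.1 %

54.1 %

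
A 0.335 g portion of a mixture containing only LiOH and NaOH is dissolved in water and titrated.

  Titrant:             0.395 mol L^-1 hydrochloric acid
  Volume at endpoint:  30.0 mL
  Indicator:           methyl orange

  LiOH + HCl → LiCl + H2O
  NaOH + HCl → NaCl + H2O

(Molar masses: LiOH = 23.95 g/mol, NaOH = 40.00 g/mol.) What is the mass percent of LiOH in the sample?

61.9 %

n(HCl) = 0.0300 × 0.395 = 0.0119 mol
Let x = n(LiOH), y = n(NaOH).
Titrant: 1x + 1y = 0.0119;  mass: 23.95x + 40.00y = 0.335
Solving, x = 8.66 × 10^-3 mol, y = 3.19 × 10^-3 mol
mass of LiOH = 8.66 × 10^-3 × 23.95 = 0.207 g
% LiOH = 0.207 / 0.335 × 100 = 61.9 %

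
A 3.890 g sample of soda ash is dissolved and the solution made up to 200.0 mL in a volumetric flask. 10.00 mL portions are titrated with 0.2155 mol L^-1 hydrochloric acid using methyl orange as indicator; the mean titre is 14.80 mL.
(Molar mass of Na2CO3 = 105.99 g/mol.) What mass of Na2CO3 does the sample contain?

3.380 g

Na2CO3 + 2 HCl → 2 NaCl + H2O + CO2
n(HCl) per titration = 0.01480 × 0.2155 = 3.189 × 10^-3 mol
From the 1:2 ratio, n(Na2CO3) in each aliquot = 1/2 × 3.189 × 10^-3 = 1.595 × 10^-3 mol
n(Na2CO3) in the whole flask = 1.595 × 10^-3 × 200.0/10.00 = 0.03189 mol
mass of Na2CO3 = 0.03189 × 105.99 = 3.380 g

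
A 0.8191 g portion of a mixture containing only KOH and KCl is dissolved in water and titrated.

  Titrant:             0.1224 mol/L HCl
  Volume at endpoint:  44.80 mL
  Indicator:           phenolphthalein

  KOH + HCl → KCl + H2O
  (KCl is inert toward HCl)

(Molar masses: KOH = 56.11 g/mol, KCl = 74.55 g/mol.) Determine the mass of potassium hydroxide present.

0.3077 g

n(HCl) = 0.04480 × 0.1224 = 5.484 × 10^-3 mol
Let x = n(KOH), y = n(KCl).
Titrant: 1x = 5.484 × 10^-3;  mass: 56.11x + 74.55y = 0.8191
Solving, x = 5.484 × 10^-3 mol, y = 6.860 × 10^-3 mol
mass of KOH = 5.484 × 10^-3 × 56.11 = 0.3077 g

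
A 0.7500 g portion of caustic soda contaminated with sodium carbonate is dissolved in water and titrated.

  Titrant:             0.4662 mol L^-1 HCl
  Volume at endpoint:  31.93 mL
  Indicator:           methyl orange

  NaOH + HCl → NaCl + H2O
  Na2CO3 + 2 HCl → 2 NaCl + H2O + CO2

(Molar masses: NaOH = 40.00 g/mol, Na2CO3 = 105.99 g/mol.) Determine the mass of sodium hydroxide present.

n(HCl) = 0.03193 × 0.4662 = 0.01489 mol
Let x = n(NaOH), y = n(Na2CO3).
Titrant: 1x + 2y = 0.01489;  mass: 40.00x + 105.99y = 0.7500
Solving, x = 2.991 × 10^-3 mol, y = 5.947 × 10^-3 mol
mass of NaOH = 2.991 × 10^-3 × 40.00 = 0.1196 g

0.1196 g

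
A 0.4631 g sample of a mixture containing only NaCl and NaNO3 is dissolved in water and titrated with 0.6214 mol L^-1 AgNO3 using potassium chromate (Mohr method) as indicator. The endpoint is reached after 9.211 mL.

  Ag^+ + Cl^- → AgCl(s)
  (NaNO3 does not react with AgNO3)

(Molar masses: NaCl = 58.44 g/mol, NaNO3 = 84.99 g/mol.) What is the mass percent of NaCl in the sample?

72.23 %

n(AgNO3) = 0.009211 × 0.6214 = 5.724 × 10^-3 mol
Let x = n(NaCl), y = n(NaNO3).
Titrant: 1x = 5.724 × 10^-3;  mass: 58.44x + 84.99y = 0.4631
Solving, x = 5.724 × 10^-3 mol, y = 1.513 × 10^-3 mol
mass of NaCl = 5.724 × 10^-3 × 58.44 = 0.3345 g
% NaCl = 0.3345 / 0.4631 × 100 = 72.23 %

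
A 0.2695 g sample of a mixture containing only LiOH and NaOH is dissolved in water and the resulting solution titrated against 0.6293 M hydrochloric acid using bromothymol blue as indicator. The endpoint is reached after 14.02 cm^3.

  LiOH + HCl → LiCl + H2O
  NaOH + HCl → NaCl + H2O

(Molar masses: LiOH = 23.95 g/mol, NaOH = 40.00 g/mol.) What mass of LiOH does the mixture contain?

0.1245 g

n(HCl) = 0.01402 × 0.6293 = 8.823 × 10^-3 mol
Let x = n(LiOH), y = n(NaOH).
Titrant: 1x + 1y = 8.823 × 10^-3;  mass: 23.95x + 40.00y = 0.2695
Solving, x = 5.197 × 10^-3 mol, y = 3.626 × 10^-3 mol
mass of LiOH = 5.197 × 10^-3 × 23.95 = 0.1245 g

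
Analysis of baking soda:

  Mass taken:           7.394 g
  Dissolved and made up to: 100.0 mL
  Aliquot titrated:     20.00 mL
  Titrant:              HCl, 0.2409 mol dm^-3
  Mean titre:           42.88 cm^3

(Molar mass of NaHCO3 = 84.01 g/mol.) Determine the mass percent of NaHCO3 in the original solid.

58.68 %

NaHCO3 + HCl → NaCl + H2O + CO2
n(HCl) per titration = 0.04288 × 0.2409 = 0.01033 mol
n(NaHCO3) in each aliquot = 0.01033 mol (1:1 ratio)
n(NaHCO3) in the whole flask = 0.01033 × 100.0/20.00 = 0.05165 mol
mass of NaHCO3 = 0.05165 × 84.01 = 4.339 g
% NaHCO3 = 4.339 / 7.394 × 100 = 58.68 %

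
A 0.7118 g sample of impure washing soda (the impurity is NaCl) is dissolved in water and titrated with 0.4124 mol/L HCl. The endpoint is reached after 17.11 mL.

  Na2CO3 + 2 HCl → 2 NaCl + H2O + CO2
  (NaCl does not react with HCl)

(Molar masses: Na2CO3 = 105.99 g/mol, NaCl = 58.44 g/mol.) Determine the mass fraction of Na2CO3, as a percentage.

n(HCl) = 0.01711 × 0.4124 = 7.056 × 10^-3 mol
Let x = n(Na2CO3), y = n(NaCl).
Titrant: 2x = 7.056 × 10^-3;  mass: 105.99x + 58.44y = 0.7118
Solving, x = 3.528 × 10^-3 mol, y = 5.781 × 10^-3 mol
mass of Na2CO3 = 3.528 × 10^-3 × 105.99 = 0.3739 g
% Na2CO3 = 0.3739 / 0.7118 × 100 = 52.53 %

52.53 %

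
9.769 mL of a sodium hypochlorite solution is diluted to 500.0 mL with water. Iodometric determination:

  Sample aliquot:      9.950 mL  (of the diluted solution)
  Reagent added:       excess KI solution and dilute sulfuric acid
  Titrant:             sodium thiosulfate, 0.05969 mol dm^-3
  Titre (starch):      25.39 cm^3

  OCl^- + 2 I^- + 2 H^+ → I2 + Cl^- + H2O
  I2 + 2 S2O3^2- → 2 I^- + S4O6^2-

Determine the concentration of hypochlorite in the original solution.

n(S2O3^2-) = 0.02539 × 0.05969 = 1.516 × 10^-3 mol
n(I2) = n(S2O3^2-)/2 = 7.578 × 10^-4 mol
n(OCl^-) in the aliquot = 7.578 × 10^-4 mol (1:1 ratio)
[OCl^-]_dilute = 7.578 × 10^-4 / 0.009950 = 0.07616 mol/L
[OCl^-]_original = 0.07616 × 500.0/9.769 = 3.898 mol/L

3.898 mol/L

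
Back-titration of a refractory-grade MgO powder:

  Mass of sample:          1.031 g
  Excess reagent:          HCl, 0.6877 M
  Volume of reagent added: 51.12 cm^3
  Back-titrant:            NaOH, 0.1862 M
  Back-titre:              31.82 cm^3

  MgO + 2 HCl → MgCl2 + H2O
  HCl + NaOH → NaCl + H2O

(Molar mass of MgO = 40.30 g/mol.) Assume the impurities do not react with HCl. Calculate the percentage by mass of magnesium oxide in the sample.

n(HCl) added = 0.05112 × 0.6877 = 0.03516 mol
n(NaOH) used in back-titration = 0.03182 × 0.1862 = 5.925 × 10^-3 mol
n(HCl) left over = 5.925 × 10^-3 mol (1:1 ratio)
n(HCl) consumed by analyte = 0.03516 − 5.925 × 10^-3 = 0.02923 mol
From the 1:2 ratio, n(MgO) = 1/2 × 0.02923 = 0.01462 mol
mass of MgO = 0.01462 × 40.30 = 0.5890 g
% MgO = 0.5890 / 1.031 × 100 = 57.13 %

57.13 %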